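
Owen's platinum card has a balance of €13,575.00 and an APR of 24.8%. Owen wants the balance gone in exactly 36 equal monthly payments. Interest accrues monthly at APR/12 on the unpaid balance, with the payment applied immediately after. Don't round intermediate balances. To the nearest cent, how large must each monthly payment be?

€538.30

Monthly rate r = 24.8%/12 = 2.06667% = 0.0206667.
Level-payment amortization: P = B₀·r / (1 − (1+r)^(−n)) = 13575.00·0.0206667 / (1 − 1.02067^(−36)).
Denominator 1 − (1+r)^(−36) = 0.521173188.
P = 280.55 / 0.521173188 ≈ 538.30.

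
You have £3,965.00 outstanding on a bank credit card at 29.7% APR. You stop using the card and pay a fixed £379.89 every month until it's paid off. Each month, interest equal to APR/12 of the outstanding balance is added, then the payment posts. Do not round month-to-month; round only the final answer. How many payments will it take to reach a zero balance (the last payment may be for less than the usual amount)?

13 payments

Monthly rate r = 29.7%/12 = 2.475% = 0.02475.
Recurrence: B ← B·(1+r) − £379.89.
Month 1: interest £98.13; balance after payment £3,683.24.
Month 2: interest £91.16; balance after payment £3,394.51.
Closed form: n = −ln(1 − rB₀/P)/ln(1+r) = −ln(0.74168)/ln(1.02475) ≈ 12.223, so the balance reaches zero during payment 13.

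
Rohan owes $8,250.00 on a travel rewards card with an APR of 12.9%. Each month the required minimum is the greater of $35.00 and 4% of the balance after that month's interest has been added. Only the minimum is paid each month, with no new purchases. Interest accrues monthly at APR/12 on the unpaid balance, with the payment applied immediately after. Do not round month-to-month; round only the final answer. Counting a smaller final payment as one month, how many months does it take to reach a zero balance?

104 months

Monthly rate r = 12.9%/12 = 1.075% = 0.01075.
While 4% of the post-interest balance exceeds $35.00, each month B ← (B·(1+r))·(1 − 0.04), i.e. B shrinks by the factor (1+r)·0.96 = 0.97032.
This holds for months 1–75. Entering month 76 the balance is $861.15; 4% of the post-interest balance is now below $35.00, so the flat $35.00 minimum applies from here.
From month 76 a fixed $35.00 at rate r clears $861.15 in 29 more payments. Total: 75 + 29 = 104 months.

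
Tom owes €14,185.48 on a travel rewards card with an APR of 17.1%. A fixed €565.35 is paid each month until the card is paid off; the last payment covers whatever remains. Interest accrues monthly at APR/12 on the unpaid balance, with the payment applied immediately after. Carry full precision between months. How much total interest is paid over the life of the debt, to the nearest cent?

€3,494.60

Monthly rate r = 17.1%/12 = 1.425% = 0.01425.
Payoff takes n = ⌈−ln(1 − rB₀/P)/ln(1+r)⌉ = ⌈31.271⌉ = 32 payments; the last is €154.23.
Total paid = 31·€565.35 + €154.23 = €17,680.08.
Total interest = total paid − principal = €17,680.08 − €14,185.48 = €3,494.60.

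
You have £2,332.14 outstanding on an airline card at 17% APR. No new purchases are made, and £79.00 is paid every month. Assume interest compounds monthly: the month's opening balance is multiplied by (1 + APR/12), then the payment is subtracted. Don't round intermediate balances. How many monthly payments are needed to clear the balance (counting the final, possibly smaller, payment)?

39 months

Monthly rate r = 17%/12 = 1.41667% = 0.0141667.
Recurrence: B ← B·(1+r) − £79.00.
Month 1: interest £33.04; balance after payment £2,286.18.
Month 2: interest £32.39; balance after payment £2,239.57.
Closed form: n = −ln(1 − rB₀/P)/ln(1+r) = −ln(0.58179)/ln(1.01417) ≈ 38.504, so the balance reaches zero during payment 39.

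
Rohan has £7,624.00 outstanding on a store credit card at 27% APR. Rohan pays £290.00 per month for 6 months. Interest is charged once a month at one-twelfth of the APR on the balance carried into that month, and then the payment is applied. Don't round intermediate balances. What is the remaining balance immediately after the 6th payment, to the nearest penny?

Monthly rate r = 27%/12 = 2.25% = 0.0225.
Each month: B ← B·(1+r) − £290.00.
Month 1: interest £171.54; balance after payment £7,505.54.
Month 2: interest £168.87; balance after payment £7,384.41.
Month 3: interest £166.15; balance after payment £7,260.56.
Month 4: interest £163.36; balance after payment £7,133.93.
Month 5: interest £160.51; balance after payment £7,004.44.
Month 6: interest £157.60; balance after payment £6,872.04.

£6,872.04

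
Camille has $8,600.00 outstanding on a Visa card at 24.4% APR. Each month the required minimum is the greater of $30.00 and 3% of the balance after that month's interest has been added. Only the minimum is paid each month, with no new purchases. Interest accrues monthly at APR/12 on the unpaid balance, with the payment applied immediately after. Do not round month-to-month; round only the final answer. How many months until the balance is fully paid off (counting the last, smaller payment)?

265 months

Monthly rate r = 24.4%/12 = 2.03333% = 0.0203333.
While 3% of the post-interest balance exceeds $30.00, each month B ← (B·(1+r))·(1 − 0.03), i.e. B shrinks by the factor (1+r)·0.97 = 0.98972.
This holds for months 1–211. Entering month 212 the balance is $972.55; 3% of the post-interest balance is now below $30.00, so the flat $30.00 minimum applies from here.
From month 212 a fixed $30.00 at rate r clears $972.55 in 54 more payments. Total: 211 + 54 = 265 months.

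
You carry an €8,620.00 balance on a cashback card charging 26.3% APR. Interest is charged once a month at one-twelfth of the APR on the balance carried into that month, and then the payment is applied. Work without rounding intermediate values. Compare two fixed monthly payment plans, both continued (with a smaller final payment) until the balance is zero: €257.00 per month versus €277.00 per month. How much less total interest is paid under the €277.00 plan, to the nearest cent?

€1,108.07

Monthly rate r = 26.3%/12 = 2.19167% = 0.0219167.
At €257.00/mo: n = ⌈−ln(1 − rB₀/P)/ln(1+r)⌉ = 62 payments (last €70.97); total interest = total paid − €8,620.00 = €7,127.97.
At €277.00/mo: 53 payments (last €235.90); total interest €6,019.90.
Interest saved = €7,127.97 − €6,019.90 = €1,108.07.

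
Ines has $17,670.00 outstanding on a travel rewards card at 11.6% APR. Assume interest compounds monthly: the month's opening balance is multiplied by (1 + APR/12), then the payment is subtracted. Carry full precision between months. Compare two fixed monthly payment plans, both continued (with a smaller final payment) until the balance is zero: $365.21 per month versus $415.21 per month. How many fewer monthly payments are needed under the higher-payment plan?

Monthly rate r = 11.6%/12 = 0.966667% = 0.00966667.
At $365.21/mo: n = ⌈−ln(1 − rB₀/P)/ln(1+r)⌉ = 66 payments (last $199.32); total interest = total paid − $17,670.00 = $6,267.97.
At $415.21/mo: 56 payments (last $37.49); total interest $5,204.04.
Payments saved = 66 − 56 = 10.

10 fewer payments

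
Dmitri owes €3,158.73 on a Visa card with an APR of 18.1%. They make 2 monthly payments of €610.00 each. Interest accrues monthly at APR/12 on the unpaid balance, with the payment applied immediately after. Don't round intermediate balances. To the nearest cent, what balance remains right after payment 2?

€2,025.54

Monthly rate r = 18.1%/12 = 1.50833% = 0.0150833.
Each month: B ← B·(1+r) − €610.00.
Month 1: interest €47.64; balance after payment €2,596.37.
Month 2: interest €39.16; balance after payment €2,025.54.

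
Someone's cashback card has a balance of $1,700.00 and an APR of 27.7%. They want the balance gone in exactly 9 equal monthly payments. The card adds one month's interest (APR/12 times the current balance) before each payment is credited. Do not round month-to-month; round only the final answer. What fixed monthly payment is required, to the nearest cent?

$211.35

Monthly rate r = 27.7%/12 = 2.30833% = 0.0230833.
Level-payment amortization: P = B₀·r / (1 − (1+r)^(−n)) = 1700.00·0.0230833 / (1 − 1.02308^(−9)).
Denominator 1 − (1+r)^(−9) = 0.185669105.
P = 39.2417 / 0.185669105 ≈ 211.35.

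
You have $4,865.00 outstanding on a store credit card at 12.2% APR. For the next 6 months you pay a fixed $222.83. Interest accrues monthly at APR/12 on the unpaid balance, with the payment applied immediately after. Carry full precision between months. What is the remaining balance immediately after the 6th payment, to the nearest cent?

Monthly rate r = 12.2%/12 = 1.01667% = 0.0101667.
Each month: B ← B·(1+r) − $222.83.
Month 1: interest $49.46; balance after payment $4,691.63.
Month 2: interest $47.70; balance after payment $4,516.50.
Month 3: interest $45.92; balance after payment $4,339.59.
Month 4: interest $44.12; balance after payment $4,160.88.
Month 5: interest $42.30; balance after payment $3,980.35.
Month 6: interest $40.47; balance after payment $3,797.99.

$3,797.99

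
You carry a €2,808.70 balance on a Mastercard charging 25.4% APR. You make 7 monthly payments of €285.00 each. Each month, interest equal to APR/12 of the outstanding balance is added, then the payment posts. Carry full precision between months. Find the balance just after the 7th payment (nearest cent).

€1,125.99

Monthly rate r = 25.4%/12 = 2.11667% = 0.0211667.
Each month: B ← B·(1+r) − €285.00.
Month 1: interest €59.45; balance after payment €2,583.15.
Month 2: interest €54.68; balance after payment €2,352.83.
Month 3: interest €49.80; balance after payment €2,117.63.
Month 4: interest €44.82; balance after payment €1,877.45.
Month 5: interest €39.74; balance after payment €1,632.19.
Month 6: interest €34.55; balance after payment €1,381.74.
Month 7: interest €29.25; balance after payment €1,125.99.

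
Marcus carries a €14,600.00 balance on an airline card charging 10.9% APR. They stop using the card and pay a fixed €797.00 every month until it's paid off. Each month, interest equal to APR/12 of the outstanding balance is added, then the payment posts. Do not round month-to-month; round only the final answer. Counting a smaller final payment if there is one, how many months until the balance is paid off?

Monthly rate r = 10.9%/12 = 0.908333% = 0.00908333.
Recurrence: B ← B·(1+r) − €797.00.
Month 1: interest €132.62; balance after payment €13,935.62.
Month 2: interest €126.58; balance after payment €13,265.20.
Closed form: n = −ln(1 − rB₀/P)/ln(1+r) = −ln(0.83361)/ln(1.00908) ≈ 20.127, so the balance reaches zero during payment 21.

21 months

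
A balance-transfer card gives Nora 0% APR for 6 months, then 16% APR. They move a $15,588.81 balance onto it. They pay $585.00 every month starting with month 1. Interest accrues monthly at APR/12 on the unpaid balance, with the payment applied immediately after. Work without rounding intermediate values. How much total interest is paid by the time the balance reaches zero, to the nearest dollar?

$2,144

Promo months 1–6 at r₀ = 0%/12 = 0; months 7+ at r₁ = 16%/12 = 0.0133333.
After month 6 (no interest yet): B = $15,588.81 − 6·$585.00 = $12,078.81.
Then at r₁ with $585.00/mo: n₂ = −ln(1 − r₁·B/P)/ln(1+r₁) ≈ 24.31 → 25 more payments.
Total paid = 30·$585.00 + $182.48 = $17,732.48; interest = $17,732.48 − $15,588.81 = $2,143.67.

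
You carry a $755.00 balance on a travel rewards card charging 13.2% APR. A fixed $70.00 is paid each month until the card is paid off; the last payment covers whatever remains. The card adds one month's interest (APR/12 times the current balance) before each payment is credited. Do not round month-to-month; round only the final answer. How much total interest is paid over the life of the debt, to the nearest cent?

$53.19

Monthly rate r = 13.2%/12 = 1.1% = 0.011.
Payoff takes n = ⌈−ln(1 − rB₀/P)/ln(1+r)⌉ = ⌈11.544⌉ = 12 payments; the last is $38.19.
Total paid = 11·$70.00 + $38.19 = $808.19.
Total interest = total paid − principal = $808.19 − $755.00 = $53.19.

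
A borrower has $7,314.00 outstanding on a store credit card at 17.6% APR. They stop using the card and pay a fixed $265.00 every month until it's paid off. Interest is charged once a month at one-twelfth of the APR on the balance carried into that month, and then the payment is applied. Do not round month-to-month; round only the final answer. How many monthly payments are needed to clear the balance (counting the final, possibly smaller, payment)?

36 months

Monthly rate r = 17.6%/12 = 1.46667% = 0.0146667.
Recurrence: B ← B·(1+r) − $265.00.
Month 1: interest $107.27; balance after payment $7,156.27.
Month 2: interest $104.96; balance after payment $6,996.23.
Closed form: n = −ln(1 − rB₀/P)/ln(1+r) = −ln(0.5952)/ln(1.01467) ≈ 35.635, so the balance reaches zero during payment 36.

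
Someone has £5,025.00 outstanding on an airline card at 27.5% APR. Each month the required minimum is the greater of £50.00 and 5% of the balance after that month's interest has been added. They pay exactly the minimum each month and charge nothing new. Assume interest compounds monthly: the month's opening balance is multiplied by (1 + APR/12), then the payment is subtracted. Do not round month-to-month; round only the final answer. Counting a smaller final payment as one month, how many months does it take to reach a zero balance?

84 months

Monthly rate r = 27.5%/12 = 2.29167% = 0.0229167.
While 5% of the post-interest balance exceeds £50.00, each month B ← (B·(1+r))·(1 − 0.05), i.e. B shrinks by the factor (1+r)·0.95 = 0.97177.
This holds for months 1–58. Entering month 59 the balance is £954.64; 5% of the post-interest balance is now below £50.00, so the flat £50.00 minimum applies from here.
From month 59 a fixed £50.00 at rate r clears £954.64 in 26 more payments. Total: 58 + 26 = 84 months.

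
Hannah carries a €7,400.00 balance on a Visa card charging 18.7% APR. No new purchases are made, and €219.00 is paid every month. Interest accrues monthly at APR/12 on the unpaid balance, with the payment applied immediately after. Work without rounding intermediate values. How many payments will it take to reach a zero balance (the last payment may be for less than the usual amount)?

Monthly rate r = 18.7%/12 = 1.55833% = 0.0155833.
Recurrence: B ← B·(1+r) − €219.00.
Month 1: interest €115.32; balance after payment €7,296.32.
Month 2: interest €113.70; balance after payment €7,191.02.
Closed form: n = −ln(1 − rB₀/P)/ln(1+r) = −ln(0.47344)/ln(1.01558) ≈ 48.356, so the balance reaches zero during payment 49.

49 payments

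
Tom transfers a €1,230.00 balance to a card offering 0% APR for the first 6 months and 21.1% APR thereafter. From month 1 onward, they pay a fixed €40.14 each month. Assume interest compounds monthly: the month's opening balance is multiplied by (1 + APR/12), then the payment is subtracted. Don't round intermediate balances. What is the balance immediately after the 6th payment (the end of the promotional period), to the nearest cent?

€989.16

Promo months 1–6 at r₀ = 0%/12 = 0; months 7+ at r₁ = 21.1%/12 = 0.0175833.
After month 6 (no interest yet): B = €1,230.00 − 6·€40.14 = €989.16.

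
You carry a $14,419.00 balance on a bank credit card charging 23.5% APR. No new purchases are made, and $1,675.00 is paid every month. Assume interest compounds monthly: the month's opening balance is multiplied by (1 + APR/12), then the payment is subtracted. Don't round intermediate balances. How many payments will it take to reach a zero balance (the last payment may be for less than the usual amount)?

Monthly rate r = 23.5%/12 = 1.95833% = 0.0195833.
Recurrence: B ← B·(1+r) − $1,675.00.
Month 1: interest $282.37; balance after payment $13,026.37.
Month 2: interest $255.10; balance after payment $11,606.47.
Closed form: n = −ln(1 − rB₀/P)/ln(1+r) = −ln(0.83142)/ln(1.01958) ≈ 9.519, so the balance reaches zero during payment 10.

10 months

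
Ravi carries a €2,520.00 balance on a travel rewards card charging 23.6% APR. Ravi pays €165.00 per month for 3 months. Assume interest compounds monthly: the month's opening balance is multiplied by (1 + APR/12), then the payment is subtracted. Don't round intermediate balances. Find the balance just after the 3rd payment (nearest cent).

€2,166.82

Monthly rate r = 23.6%/12 = 1.96667% = 0.0196667.
Each month: B ← B·(1+r) − €165.00.
Month 1: interest €49.56; balance after payment €2,404.56.
Month 2: interest €47.29; balance after payment €2,286.85.
Month 3: interest €44.97; balance after payment €2,166.82.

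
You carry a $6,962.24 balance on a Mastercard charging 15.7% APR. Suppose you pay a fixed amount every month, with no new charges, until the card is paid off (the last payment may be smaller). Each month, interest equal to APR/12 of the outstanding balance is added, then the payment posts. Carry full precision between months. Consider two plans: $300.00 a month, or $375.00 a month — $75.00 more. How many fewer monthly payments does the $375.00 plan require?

Monthly rate r = 15.7%/12 = 1.30833% = 0.0130833.
At $300.00/mo: n = ⌈−ln(1 − rB₀/P)/ln(1+r)⌉ = 28 payments (last $252.21); total interest = total paid − $6,962.24 = $1,389.97.
At $375.00/mo: 22 payments (last $153.44); total interest $1,066.20.
Payments saved = 28 − 22 = 6.

6 fewer payments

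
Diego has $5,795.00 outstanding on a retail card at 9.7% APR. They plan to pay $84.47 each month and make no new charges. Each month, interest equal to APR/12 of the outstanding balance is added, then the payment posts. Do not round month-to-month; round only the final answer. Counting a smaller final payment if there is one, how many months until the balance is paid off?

Monthly rate r = 9.7%/12 = 0.808333% = 0.00808333.
Recurrence: B ← B·(1+r) − $84.47.
Month 1: interest $46.84; balance after payment $5,757.37.
Month 2: interest $46.54; balance after payment $5,719.44.
Closed form: n = −ln(1 − rB₀/P)/ln(1+r) = −ln(0.44545)/ln(1.00808) ≈ 100.446, so the balance reaches zero during payment 101.

101 payments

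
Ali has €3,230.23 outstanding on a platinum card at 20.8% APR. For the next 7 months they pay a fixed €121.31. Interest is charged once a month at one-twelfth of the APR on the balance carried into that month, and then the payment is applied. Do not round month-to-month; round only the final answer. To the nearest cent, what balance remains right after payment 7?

Monthly rate r = 20.8%/12 = 1.73333% = 0.0173333.
Each month: B ← B·(1+r) − €121.31.
Month 1: interest €55.99; balance after payment €3,164.91.
Month 2: interest €54.86; balance after payment €3,098.46.
Month 3: interest €53.71; balance after payment €3,030.86.
Month 4: interest €52.53; balance after payment €2,962.08.
Month 5: interest €51.34; balance after payment €2,892.11.
Month 6: interest €50.13; balance after payment €2,820.93.
Month 7: interest €48.90; balance after payment €2,748.52.

€2,748.52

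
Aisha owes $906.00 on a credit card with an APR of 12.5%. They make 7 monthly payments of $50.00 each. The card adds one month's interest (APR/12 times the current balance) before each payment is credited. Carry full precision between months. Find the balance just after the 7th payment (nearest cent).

Monthly rate r = 12.5%/12 = 1.04167% = 0.0104167.
Each month: B ← B·(1+r) − $50.00.
Month 1: interest $9.44; balance after payment $865.44.
Month 2: interest $9.01; balance after payment $824.45.
Month 3: interest $8.59; balance after payment $783.04.
Month 4: interest $8.16; balance after payment $741.20.
Month 5: interest $7.72; balance after payment $698.92.
Month 6: interest $7.28; balance after payment $656.20.
Month 7: interest $6.84; balance after payment $613.03.

$613.03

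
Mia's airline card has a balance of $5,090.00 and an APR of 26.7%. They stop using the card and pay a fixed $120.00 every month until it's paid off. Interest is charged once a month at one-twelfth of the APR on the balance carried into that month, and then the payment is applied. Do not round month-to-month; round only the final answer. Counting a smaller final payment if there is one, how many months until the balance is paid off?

Monthly rate r = 26.7%/12 = 2.225% = 0.02225.
Recurrence: B ← B·(1+r) − $120.00.
Month 1: interest $113.25; balance after payment $5,083.25.
Month 2: interest $113.10; balance after payment $5,076.35.
Closed form: n = −ln(1 − rB₀/P)/ln(1+r) = −ln(0.056229)/ln(1.02225) ≈ 130.797, so the balance reaches zero during payment 131.

131 months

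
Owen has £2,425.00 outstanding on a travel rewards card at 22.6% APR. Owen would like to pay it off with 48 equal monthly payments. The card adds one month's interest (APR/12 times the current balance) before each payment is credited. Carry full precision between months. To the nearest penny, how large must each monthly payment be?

£77.19

Monthly rate r = 22.6%/12 = 1.88333% = 0.0188333.
Level-payment amortization: P = B₀·r / (1 − (1+r)^(−n)) = 2425.00·0.0188333 / (1 − 1.01883^(−48)).
Denominator 1 − (1+r)^(−48) = 0.591634522.
P = 45.6708 / 0.591634522 ≈ 77.19.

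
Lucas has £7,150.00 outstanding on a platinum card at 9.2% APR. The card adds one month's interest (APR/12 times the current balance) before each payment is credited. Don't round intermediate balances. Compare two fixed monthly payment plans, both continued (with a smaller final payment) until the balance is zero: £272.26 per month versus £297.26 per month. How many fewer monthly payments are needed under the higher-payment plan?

Monthly rate r = 9.2%/12 = 0.766667% = 0.00766667.
At £272.26/mo: n = ⌈−ln(1 − rB₀/P)/ln(1+r)⌉ = 30 payments (last £119.10); total interest = total paid − £7,150.00 = £864.64.
At £297.26/mo: 27 payments (last £205.21); total interest £783.97.
Payments saved = 30 − 27 = 3.

3 fewer payments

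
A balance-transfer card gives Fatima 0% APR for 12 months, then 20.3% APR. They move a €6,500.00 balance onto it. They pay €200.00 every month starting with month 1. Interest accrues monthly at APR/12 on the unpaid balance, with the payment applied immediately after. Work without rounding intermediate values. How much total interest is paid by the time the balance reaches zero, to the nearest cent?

Promo months 1–12 at r₀ = 0%/12 = 0; months 13+ at r₁ = 20.3%/12 = 0.0169167.
After month 12 (no interest yet): B = €6,500.00 − 12·€200.00 = €4,100.00.
Then at r₁ with €200.00/mo: n₂ = −ln(1 − r₁·B/P)/ln(1+r₁) ≈ 25.39 → 26 more payments.
Total paid = 37·€200.00 + €77.65 = €7,477.65; interest = €7,477.65 − €6,500.00 = €977.65.

€977.65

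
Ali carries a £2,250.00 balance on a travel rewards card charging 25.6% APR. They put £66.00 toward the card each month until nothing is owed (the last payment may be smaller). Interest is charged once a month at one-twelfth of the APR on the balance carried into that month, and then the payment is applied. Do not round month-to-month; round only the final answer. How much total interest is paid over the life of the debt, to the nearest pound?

£1,813

Monthly rate r = 25.6%/12 = 2.13333% = 0.0213333.
Payoff takes n = ⌈−ln(1 − rB₀/P)/ln(1+r)⌉ = ⌈61.551⌉ = 62 payments; the last is £36.55.
Total paid = 61·£66.00 + £36.55 = £4,062.55.
Total interest = total paid − principal = £4,062.55 − £2,250.00 = £1,812.55.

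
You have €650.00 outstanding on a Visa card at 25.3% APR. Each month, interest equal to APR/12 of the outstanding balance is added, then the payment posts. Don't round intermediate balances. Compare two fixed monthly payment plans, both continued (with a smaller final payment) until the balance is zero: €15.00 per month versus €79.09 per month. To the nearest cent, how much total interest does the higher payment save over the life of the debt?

Monthly rate r = 25.3%/12 = 2.10833% = 0.0210833.
At €15.00/mo: n = ⌈−ln(1 − rB₀/P)/ln(1+r)⌉ = 118 payments (last €5.64); total interest = total paid − €650.00 = €1,110.64.
At €79.09/mo: 10 payments (last €9.58); total interest €71.39.
Interest saved = €1,110.64 − €71.39 = €1,039.25.

€1,039.25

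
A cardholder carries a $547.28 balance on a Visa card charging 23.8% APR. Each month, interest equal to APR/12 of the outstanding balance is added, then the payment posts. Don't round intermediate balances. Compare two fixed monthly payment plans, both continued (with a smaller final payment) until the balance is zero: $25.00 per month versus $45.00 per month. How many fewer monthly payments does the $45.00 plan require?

Monthly rate r = 23.8%/12 = 1.98333% = 0.0198333.
At $25.00/mo: n = ⌈−ln(1 − rB₀/P)/ln(1+r)⌉ = 29 payments (last $24.92); total interest = total paid − $547.28 = $177.64.
At $45.00/mo: 15 payments (last $2.50); total interest $85.22.
Payments saved = 29 − 15 = 14.

14 fewer payments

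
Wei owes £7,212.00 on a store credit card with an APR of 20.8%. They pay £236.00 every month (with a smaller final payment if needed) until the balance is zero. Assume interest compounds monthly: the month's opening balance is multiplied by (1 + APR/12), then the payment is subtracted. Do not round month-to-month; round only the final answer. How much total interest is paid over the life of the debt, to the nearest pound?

Monthly rate r = 20.8%/12 = 1.73333% = 0.0173333.
Payoff takes n = ⌈−ln(1 − rB₀/P)/ln(1+r)⌉ = ⌈43.898⌉ = 44 payments; the last is £212.03.
Total paid = 43·£236.00 + £212.03 = £10,360.03.
Total interest = total paid − principal = £10,360.03 − £7,212.00 = £3,148.03.

£3,148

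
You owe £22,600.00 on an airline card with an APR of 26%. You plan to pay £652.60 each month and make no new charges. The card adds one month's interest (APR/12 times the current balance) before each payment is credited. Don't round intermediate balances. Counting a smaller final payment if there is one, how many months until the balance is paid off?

Monthly rate r = 26%/12 = 2.16667% = 0.0216667.
Recurrence: B ← B·(1+r) − £652.60.
Month 1: interest £489.67; balance after payment £22,437.07.
Month 2: interest £486.14; balance after payment £22,270.60.
Closed form: n = −ln(1 − rB₀/P)/ln(1+r) = −ln(0.24967)/ln(1.02167) ≈ 64.735, so the balance reaches zero during payment 65.

65 months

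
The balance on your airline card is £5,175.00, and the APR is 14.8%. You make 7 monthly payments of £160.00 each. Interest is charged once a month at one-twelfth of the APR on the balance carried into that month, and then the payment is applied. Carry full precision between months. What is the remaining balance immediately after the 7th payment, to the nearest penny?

Monthly rate r = 14.8%/12 = 1.23333% = 0.0123333.
Each month: B ← B·(1+r) − £160.00.
Month 1: interest £63.83; balance after payment £5,078.82.
Month 2: interest £62.64; balance after payment £4,981.46.
Month 3: interest £61.44; balance after payment £4,882.90.
Month 4: interest £60.22; balance after payment £4,783.12.
Month 5: interest £58.99; balance after payment £4,682.12.
Month 6: interest £57.75; balance after payment £4,579.86.
Month 7: interest £56.48; balance after payment £4,476.35.

£4,476.35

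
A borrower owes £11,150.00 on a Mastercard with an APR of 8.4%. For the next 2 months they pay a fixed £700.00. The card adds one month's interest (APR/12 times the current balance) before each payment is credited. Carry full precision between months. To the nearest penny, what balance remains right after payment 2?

Monthly rate r = 8.4%/12 = 0.7% = 0.007.
Each month: B ← B·(1+r) − £700.00.
Month 1: interest £78.05; balance after payment £10,528.05.
Month 2: interest £73.70; balance after payment £9,901.75.

£9,901.75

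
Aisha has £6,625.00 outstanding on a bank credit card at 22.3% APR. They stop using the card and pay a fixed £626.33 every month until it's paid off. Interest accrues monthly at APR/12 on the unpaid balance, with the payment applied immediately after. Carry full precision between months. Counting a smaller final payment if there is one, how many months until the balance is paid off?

12 months

Monthly rate r = 22.3%/12 = 1.85833% = 0.0185833.
Recurrence: B ← B·(1+r) − £626.33.
Month 1: interest £123.11; balance after payment £6,121.78.
Month 2: interest £113.76; balance after payment £5,609.22.
Closed form: n = −ln(1 − rB₀/P)/ln(1+r) = −ln(0.80343)/ln(1.01858) ≈ 11.886, so the balance reaches zero during payment 12.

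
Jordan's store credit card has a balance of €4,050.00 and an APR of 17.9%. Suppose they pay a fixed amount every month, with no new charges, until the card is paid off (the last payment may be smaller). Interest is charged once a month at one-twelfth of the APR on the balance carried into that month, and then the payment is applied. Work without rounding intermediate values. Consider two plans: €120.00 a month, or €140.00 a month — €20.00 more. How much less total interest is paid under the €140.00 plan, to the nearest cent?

Monthly rate r = 17.9%/12 = 1.49167% = 0.0149167.
At €120.00/mo: n = ⌈−ln(1 − rB₀/P)/ln(1+r)⌉ = 48 payments (last €33.73); total interest = total paid − €4,050.00 = €1,623.73.
At €140.00/mo: 39 payments (last €20.34); total interest €1,290.34.
Interest saved = €1,623.73 − €1,290.34 = €333.39.

€333.39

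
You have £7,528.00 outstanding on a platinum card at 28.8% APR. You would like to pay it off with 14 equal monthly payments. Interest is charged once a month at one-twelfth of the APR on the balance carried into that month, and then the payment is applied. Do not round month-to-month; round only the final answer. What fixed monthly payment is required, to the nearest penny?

£639.47

Monthly rate r = 28.8%/12 = 2.4% = 0.024.
Level-payment amortization: P = B₀·r / (1 − (1+r)^(−n)) = 7528.00·0.024 / (1 − 1.024^(−14)).
Denominator 1 − (1+r)^(−14) = 0.282535186.
P = 180.672 / 0.282535186 ≈ 639.47.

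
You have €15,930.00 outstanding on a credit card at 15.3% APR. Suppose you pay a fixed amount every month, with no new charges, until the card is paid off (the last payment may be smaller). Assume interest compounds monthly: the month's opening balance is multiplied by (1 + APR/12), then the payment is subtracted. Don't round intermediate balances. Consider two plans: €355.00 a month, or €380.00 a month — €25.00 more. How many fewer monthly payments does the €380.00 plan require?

Monthly rate r = 15.3%/12 = 1.275% = 0.01275.
At €355.00/mo: n = ⌈−ln(1 − rB₀/P)/ln(1+r)⌉ = 68 payments (last €2.67); total interest = total paid − €15,930.00 = €7,857.67.
At €380.00/mo: 61 payments (last €134.47); total interest €7,004.47.
Payments saved = 68 − 61 = 7.

7 fewer payments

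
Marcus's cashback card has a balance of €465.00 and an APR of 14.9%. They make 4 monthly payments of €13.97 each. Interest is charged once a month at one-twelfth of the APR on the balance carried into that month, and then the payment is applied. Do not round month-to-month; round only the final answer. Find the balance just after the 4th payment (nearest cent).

€431.60

Monthly rate r = 14.9%/12 = 1.24167% = 0.0124167.
Each month: B ← B·(1+r) − €13.97.
Month 1: interest €5.77; balance after payment €456.80.
Month 2: interest €5.67; balance after payment €448.51.
Month 3: interest €5.57; balance after payment €440.10.
Month 4: interest €5.46; balance after payment €431.60.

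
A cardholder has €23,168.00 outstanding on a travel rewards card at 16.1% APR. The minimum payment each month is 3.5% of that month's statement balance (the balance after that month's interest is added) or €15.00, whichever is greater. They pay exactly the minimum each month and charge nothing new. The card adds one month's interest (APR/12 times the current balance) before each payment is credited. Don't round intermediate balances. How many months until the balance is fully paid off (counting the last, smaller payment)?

Monthly rate r = 16.1%/12 = 1.34167% = 0.0134167.
While 3.5% of the post-interest balance exceeds €15.00, each month B ← (B·(1+r))·(1 − 0.035), i.e. B shrinks by the factor (1+r)·0.965 = 0.97795.
This holds for months 1–180. Entering month 181 the balance is €418.46; 3.5% of the post-interest balance is now below €15.00, so the flat €15.00 minimum applies from here.
From month 181 a fixed €15.00 at rate r clears €418.46 in 36 more payments. Total: 180 + 36 = 216 months.

216 months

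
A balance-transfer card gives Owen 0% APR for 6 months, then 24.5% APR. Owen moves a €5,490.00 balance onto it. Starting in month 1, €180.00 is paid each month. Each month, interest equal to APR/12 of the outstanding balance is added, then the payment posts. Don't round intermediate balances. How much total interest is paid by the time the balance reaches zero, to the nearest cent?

€1,767.29

Promo months 1–6 at r₀ = 0%/12 = 0; months 7+ at r₁ = 24.5%/12 = 0.0204167.
After month 6 (no interest yet): B = €5,490.00 − 6·€180.00 = €4,410.00.
Then at r₁ with €180.00/mo: n₂ = −ln(1 − r₁·B/P)/ln(1+r₁) ≈ 34.32 → 35 more payments.
Total paid = 40·€180.00 + €57.29 = €7,257.29; interest = €7,257.29 − €5,490.00 = €1,767.29.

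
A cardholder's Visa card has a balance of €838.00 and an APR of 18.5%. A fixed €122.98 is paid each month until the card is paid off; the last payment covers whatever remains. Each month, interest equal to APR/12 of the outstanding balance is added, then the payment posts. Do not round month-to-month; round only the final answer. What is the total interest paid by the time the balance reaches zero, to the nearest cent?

Monthly rate r = 18.5%/12 = 1.54167% = 0.0154167.
Payoff takes n = ⌈−ln(1 − rB₀/P)/ln(1+r)⌉ = ⌈7.255⌉ = 8 payments; the last is €31.49.
Total paid = 7·€122.98 + €31.49 = €892.35.
Total interest = total paid − principal = €892.35 − €838.00 = €54.35.

€54.35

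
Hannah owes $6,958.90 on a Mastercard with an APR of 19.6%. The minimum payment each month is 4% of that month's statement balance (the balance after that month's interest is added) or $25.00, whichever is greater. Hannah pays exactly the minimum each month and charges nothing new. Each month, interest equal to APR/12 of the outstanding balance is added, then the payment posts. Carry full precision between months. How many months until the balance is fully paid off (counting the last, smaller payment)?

131 months

Monthly rate r = 19.6%/12 = 1.63333% = 0.0163333.
While 4% of the post-interest balance exceeds $25.00, each month B ← (B·(1+r))·(1 − 0.04), i.e. B shrinks by the factor (1+r)·0.96 = 0.97568.
This holds for months 1–99. Entering month 100 the balance is $608.10; 4% of the post-interest balance is now below $25.00, so the flat $25.00 minimum applies from here.
From month 100 a fixed $25.00 at rate r clears $608.10 in 32 more payments. Total: 99 + 32 = 131 months.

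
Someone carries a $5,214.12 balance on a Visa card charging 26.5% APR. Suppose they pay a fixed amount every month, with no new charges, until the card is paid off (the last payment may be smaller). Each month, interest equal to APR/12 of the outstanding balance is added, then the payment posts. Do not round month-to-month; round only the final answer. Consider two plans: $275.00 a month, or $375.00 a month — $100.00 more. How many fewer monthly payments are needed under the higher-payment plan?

8 fewer payments

Monthly rate r = 26.5%/12 = 2.20833% = 0.0220833.
At $275.00/mo: n = ⌈−ln(1 − rB₀/P)/ln(1+r)⌉ = 25 payments (last $230.45); total interest = total paid − $5,214.12 = $1,616.33.
At $375.00/mo: 17 payments (last $297.92); total interest $1,083.80.
Payments saved = 25 − 17 = 8.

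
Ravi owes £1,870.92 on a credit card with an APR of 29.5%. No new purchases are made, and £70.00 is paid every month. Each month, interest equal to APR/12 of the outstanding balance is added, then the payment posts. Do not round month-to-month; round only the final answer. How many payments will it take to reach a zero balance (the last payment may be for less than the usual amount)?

Monthly rate r = 29.5%/12 = 2.45833% = 0.0245833.
Recurrence: B ← B·(1+r) − £70.00.
Month 1: interest £45.99; balance after payment £1,846.91.
Month 2: interest £45.40; balance after payment £1,822.32.
Closed form: n = −ln(1 − rB₀/P)/ln(1+r) = −ln(0.34295)/ln(1.02458) ≈ 44.065, so the balance reaches zero during payment 45.

45 months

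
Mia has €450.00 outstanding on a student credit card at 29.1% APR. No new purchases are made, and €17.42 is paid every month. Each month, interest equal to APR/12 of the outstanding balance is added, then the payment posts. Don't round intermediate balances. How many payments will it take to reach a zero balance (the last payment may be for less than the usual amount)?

Monthly rate r = 29.1%/12 = 2.425% = 0.02425.
Recurrence: B ← B·(1+r) − €17.42.
Month 1: interest €10.91; balance after payment €443.49.
Month 2: interest €10.75; balance after payment €436.83.
Closed form: n = −ln(1 − rB₀/P)/ln(1+r) = −ln(0.37356)/ln(1.02425) ≈ 41.095, so the balance reaches zero during payment 42.

42 payments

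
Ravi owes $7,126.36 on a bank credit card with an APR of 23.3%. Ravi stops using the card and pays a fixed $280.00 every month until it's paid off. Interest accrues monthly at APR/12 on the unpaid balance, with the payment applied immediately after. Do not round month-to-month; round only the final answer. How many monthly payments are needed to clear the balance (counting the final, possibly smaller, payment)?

36 months

Monthly rate r = 23.3%/12 = 1.94167% = 0.0194167.
Recurrence: B ← B·(1+r) − $280.00.
Month 1: interest $138.37; balance after payment $6,984.73.
Month 2: interest $135.62; balance after payment $6,840.35.
Closed form: n = −ln(1 − rB₀/P)/ln(1+r) = −ln(0.50582)/ln(1.01942) ≈ 35.442, so the balance reaches zero during payment 36.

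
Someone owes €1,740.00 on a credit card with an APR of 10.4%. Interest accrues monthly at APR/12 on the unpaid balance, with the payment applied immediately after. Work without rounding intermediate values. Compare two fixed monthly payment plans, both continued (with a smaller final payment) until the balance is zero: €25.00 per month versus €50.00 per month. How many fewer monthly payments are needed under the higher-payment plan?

66 fewer payments

Monthly rate r = 10.4%/12 = 0.866667% = 0.00866667.
At €25.00/mo: n = ⌈−ln(1 − rB₀/P)/ln(1+r)⌉ = 108 payments (last €2.86); total interest = total paid − €1,740.00 = €937.86.
At €50.00/mo: 42 payments (last €29.95); total interest €339.95.
Payments saved = 108 − 42 = 66.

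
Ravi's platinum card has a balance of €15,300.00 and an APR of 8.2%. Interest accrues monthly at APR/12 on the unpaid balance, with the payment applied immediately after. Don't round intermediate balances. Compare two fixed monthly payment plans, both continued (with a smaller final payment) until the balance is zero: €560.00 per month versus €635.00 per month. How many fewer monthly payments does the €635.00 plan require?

4 fewer payments

Monthly rate r = 8.2%/12 = 0.683333% = 0.00683333.
At €560.00/mo: n = ⌈−ln(1 − rB₀/P)/ln(1+r)⌉ = 31 payments (last €193.52); total interest = total paid − €15,300.00 = €1,693.52.
At €635.00/mo: 27 payments (last €265.05); total interest €1,475.05.
Payments saved = 31 − 27 = 4.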